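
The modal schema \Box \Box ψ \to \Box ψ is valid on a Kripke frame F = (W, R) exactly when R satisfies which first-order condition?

Suppose □□ψ→□ψ is valid. Take Rxy and set V(ψ)={w : xR²w}. Then □□ψ at x, so □ψ at x, so ψ at y, i.e. ∃z(Rxz∧Rzy).
Conversely, on a frame with density the schema holds at every world under every valuation.
Frame condition: \forall x \forall y (Rxy \to \exists z (Rxz \wedge Rzy)).

Density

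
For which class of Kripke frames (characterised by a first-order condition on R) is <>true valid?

Seriality

This is a form of the D axiom.
Its frame correspondent is seriality — forall x exists y Rxy.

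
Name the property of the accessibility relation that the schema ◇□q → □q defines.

Replacing q by ¬q and contraposing gives the equivalent schema ◇q → □◇q.
Suppose ◇q→□◇q is valid. Take Rxy, Rxz and set V(q)={y}. Then ◇q at x, so □◇q at x, so ◇q at z, so some w with Rzw has q; w=y, i.e. Rzy. By symmetry of the argument, Ryz.
Conversely, on a frame with the Euclidean property the schema holds at every world under every valuation.
So the correspondent is the Euclidean property.

the Euclidean property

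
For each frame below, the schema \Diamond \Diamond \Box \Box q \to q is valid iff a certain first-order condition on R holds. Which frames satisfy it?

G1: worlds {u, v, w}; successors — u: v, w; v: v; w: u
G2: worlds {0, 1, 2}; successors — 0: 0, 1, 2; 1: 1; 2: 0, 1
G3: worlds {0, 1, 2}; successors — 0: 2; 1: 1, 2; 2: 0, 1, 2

G3

The schema corresponds to a generalized confluence (Geach) condition: \forall x \forall y (x R^2 y \to \exists w (y R^2 w \wedge x = w)).
G1: fails — uR²v but no t with vR²t and u=t.
G2: fails — 0R²1 but no w with 1R²w and 0=w.
G3: satisfies the condition.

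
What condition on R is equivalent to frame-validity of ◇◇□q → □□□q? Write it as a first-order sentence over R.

This is a Sahlqvist (Geach-type) schema ◇^2□^1q → □^3◇^0q.
Minimal-valuation argument: fix x; take any y with xR^2y and any z with xR^3z. Set V(q) to the set of worlds R-reachable from y in exactly 1 step. Then □^1q holds at y, so the antecedent holds at x; validity forces ◇^0q at z, giving a w with zR^0w and yR^1w.
First-order correspondent: ∀x ∀y ∀z ((xR²y ∧ xR³z) → ∃w (yRw ∧ z = w)).

∀x ∀y ∀z ((xR²y ∧ xR³z) → ∃w (yRw ∧ z = w))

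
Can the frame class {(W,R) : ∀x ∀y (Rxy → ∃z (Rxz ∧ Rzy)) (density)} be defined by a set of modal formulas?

The condition is density. A defining modal formula is □□r → □r.
Suppose □□r→□r is valid. Take Rxy and set V(r)={w : xR²w}. Then □□r at x, so □r at x, so r at y, i.e. ∃z(Rxz∧Rzy).

Definable; □□r → □r defines it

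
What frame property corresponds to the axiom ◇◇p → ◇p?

This schema is equivalent to the 4 axiom □p → □□p.
It corresponds to transitivity: ∀x ∀y ∀z (Rxy ∧ Ryz → Rxz).

transitivity: ∀x ∀y ∀z (Rxy ∧ Ryz → Rxz)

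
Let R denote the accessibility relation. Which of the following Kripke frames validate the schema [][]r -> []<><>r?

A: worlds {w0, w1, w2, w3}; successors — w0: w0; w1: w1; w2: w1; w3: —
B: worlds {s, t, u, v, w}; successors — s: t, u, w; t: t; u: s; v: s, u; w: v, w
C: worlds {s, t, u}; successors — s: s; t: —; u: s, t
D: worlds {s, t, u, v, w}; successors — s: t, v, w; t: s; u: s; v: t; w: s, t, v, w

A, B

Frame correspondent (Sahlqvist): forall x forall z (xRz -> exists w (x R^2 w & z R^2 w)) — i.e. a generalized confluence (Geach) condition.
A: condition met.
B: condition met.
C: fails — uRt but no w with uR²w and tR²w.
D: fails — vRt but no w* with vR²w* and tR²w*.
Valid on: A, B.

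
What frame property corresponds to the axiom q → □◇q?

symmetry: ∀x ∀y (Rxy → Ryx)

This schema is the B axiom.
Its frame correspondent is symmetry — ∀x ∀y (Rxy → Ryx).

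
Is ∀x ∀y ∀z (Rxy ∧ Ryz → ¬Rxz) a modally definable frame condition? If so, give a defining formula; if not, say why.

Not modally definable

If a class were modally definable it would be closed under surjective bounded morphisms (Goldblatt–Thomason).
The 7-cycle (worlds w0,w1,w2,w3,w4,w5,w6 with w0→w1→w2→w3→w4→w5→w6→w0) is intransitive. Mapping every world to a single reflexive point • is a surjective bounded morphism; the reflexive point is not intransitive (R••∧R•• but R••).
So the class is not modally definable.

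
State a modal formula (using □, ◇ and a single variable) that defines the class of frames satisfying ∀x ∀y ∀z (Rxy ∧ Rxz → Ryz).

This is the Euclidean property; the standard corresponding axiom is 5: ◇q → □◇q.
Suppose ◇q→□◇q is valid. Take Rxy, Rxz and set V(q)={y}. Then ◇q at x, so □◇q at x, so ◇q at z, so some w with Rzw has q; w=y, i.e. Rzy. By symmetry of the argument, Ryz.

◇q → □◇q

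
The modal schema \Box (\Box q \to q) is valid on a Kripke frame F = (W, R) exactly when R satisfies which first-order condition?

shift-reflexivity

This schema is the T□ axiom.
Its frame correspondent is shift-reflexivity — \forall x \forall y (Rxy \to Ryy).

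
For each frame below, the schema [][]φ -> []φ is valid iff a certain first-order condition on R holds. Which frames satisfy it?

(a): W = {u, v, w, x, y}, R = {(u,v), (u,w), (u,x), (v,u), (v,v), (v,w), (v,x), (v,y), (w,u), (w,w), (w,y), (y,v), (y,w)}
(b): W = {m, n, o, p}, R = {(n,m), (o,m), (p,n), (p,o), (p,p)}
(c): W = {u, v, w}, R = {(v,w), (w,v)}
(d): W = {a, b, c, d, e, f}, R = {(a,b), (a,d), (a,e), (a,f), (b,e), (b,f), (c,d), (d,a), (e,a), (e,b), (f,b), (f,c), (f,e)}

(a)

This is the axiom for density; its first-order frame correspondent is forall x forall y (Rxy -> exists z (Rxz & Rzy)).
(a): satisfies the condition.
(b): fails — Rom but no z with Roz and Rzm.
(c): fails — Rwv but no z with Rwz and Rzv.
(d): fails — Rcd but no z with Rcz and Rzd.
Valid on: (a).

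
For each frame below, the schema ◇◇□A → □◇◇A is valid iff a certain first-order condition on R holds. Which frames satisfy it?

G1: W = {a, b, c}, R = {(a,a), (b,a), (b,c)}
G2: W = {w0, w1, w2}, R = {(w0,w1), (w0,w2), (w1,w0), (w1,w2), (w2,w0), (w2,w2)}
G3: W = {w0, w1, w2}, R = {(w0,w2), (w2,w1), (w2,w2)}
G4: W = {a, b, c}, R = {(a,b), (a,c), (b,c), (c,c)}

The schema corresponds to a generalized confluence (Geach) condition: ∀x ∀y ∀z ((xR²y ∧ xRz) → ∃w (yRw ∧ zR²w)).
G1: fails — bR²a, bRc but no w with aRw and cR²w.
G2: holds.
G3: fails — w0R²w1, w0Rw2 but no w with w1Rw and w2R²w.
G4: holds.
Valid on: G2, G4.

G2, G4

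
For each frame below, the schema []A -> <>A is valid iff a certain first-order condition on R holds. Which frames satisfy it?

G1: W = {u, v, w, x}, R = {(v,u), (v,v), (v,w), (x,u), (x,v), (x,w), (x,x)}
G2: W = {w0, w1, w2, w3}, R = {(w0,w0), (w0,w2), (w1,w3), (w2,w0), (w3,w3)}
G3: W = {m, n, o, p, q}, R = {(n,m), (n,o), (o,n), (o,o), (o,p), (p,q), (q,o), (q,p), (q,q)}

G2

The schema corresponds to seriality: forall x exists y Rxy.
G1: fails — world u has no successor.
G2: holds.
G3: fails — world m has no successor.
Valid on: G2.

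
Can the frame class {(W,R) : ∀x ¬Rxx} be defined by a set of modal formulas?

No

If a class were modally definable it would be closed under surjective bounded morphisms (Goldblatt–Thomason).
The 2-cycle (worlds s,t with s→t→s) is irreflexive, and the map sending every world to a single reflexive point • is a surjective bounded morphism (forth: every edge maps to (•,•); back: every world has a successor). So any modal formula valid on the 2-cycle is also valid on the reflexive point, which is not irreflexive.
So the class is not modally definable.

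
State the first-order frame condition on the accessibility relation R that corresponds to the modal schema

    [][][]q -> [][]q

This is a Sahlqvist (Geach-type) schema ◇^0□^3q → □^2◇^0q.
Minimal-valuation argument: fix x; take any y with xR^0y and any z with xR^2z. Set V(q) to the set of worlds R-reachable from y in exactly 3 steps. Then □^3q holds at y, so the antecedent holds at x; validity forces ◇^0q at z, giving a w with zR^0w and yR^3w.
First-order correspondent: forall x forall z (x R^2 z -> exists w (x R^3 w & z = w)).

forall x forall z (x R^2 z -> exists w (x R^3 w & z = w))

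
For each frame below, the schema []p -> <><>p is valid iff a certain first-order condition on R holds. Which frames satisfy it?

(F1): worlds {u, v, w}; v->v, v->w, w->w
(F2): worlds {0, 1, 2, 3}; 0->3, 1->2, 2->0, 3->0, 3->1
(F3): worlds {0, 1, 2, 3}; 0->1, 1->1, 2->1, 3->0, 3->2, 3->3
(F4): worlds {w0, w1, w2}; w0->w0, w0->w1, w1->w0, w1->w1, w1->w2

This is the axiom for a generalized confluence (Geach) condition; its first-order frame correspondent is forall x exists w (xRw & x R^2 w).
(F1): fails — at u but no t with uRt and uR²t.
(F2): fails — at 0 but no w with 0Rw and 0R²w.
(F3): holds.
(F4): fails — at w2 but no w with w2Rw and w2R²w.
Valid on: (F3).

(F3)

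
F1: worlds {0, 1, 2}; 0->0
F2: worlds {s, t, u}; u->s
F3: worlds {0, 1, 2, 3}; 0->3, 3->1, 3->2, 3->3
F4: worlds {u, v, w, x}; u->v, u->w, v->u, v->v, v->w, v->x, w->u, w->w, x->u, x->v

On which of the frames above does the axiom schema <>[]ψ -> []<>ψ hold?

F1, F4

This is the axiom for convergence; its first-order frame correspondent is forall x forall y forall z (Rxy & Rxz -> exists w (Ryw & Rzw)).
F1: condition met.
F2: fails — Rus and Rus but s and s have no common successor.
F3: fails — R33 and R32 but 3 and 2 have no common successor.
F4: condition met.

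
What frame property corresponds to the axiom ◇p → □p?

Suppose ◇p→□p is valid. Take Rxy, Rxz and set V(p)={y}. Then ◇p at x, so □p at x, so p at z, i.e. z=y.
Conversely, any frame satisfying ∀x ∀y ∀z (Rxy ∧ Rxz → y = z) validates the schema.
Frame condition: ∀x ∀y ∀z (Rxy ∧ Rxz → y = z).

partial functionality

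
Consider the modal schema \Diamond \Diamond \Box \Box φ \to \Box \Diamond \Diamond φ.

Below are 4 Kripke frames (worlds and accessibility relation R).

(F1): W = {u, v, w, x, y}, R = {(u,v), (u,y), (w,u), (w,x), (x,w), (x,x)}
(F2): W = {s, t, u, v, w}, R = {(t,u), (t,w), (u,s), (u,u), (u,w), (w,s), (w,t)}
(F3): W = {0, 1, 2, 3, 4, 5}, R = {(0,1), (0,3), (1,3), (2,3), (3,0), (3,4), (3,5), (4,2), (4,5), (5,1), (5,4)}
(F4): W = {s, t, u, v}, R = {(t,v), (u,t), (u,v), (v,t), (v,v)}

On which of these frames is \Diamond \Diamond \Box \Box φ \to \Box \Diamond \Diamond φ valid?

This is the axiom for a generalized confluence (Geach) condition; its first-order frame correspondent is \forall x \forall y \forall z ((x R^2 y \wedge xRz) \to \exists w (y R^2 w \wedge z R^2 w)).
(F1): fails — wR²v, wRu but no t with vR²t and uR²t.
(F2): fails — tR²s, tRu but no w* with sR²w* and uR²w*.
(F3): condition met.
(F4): condition met.

(F3), (F4)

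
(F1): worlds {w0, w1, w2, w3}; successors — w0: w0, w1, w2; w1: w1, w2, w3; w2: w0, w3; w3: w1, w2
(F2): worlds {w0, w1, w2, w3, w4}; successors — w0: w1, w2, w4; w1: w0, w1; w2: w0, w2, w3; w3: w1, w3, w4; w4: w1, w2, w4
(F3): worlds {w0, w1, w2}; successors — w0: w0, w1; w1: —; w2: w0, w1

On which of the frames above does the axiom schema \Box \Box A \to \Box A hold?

(F2), (F3)

This is the axiom for density; its first-order frame correspondent is \forall x \forall y (Rxy \to \exists z (Rxz \wedge Rzy)).
(F1): fails — Rw2w3 but no z with Rw2z and Rzw3.
(F2): condition met.
(F3): condition met.
Valid on: (F2), (F3).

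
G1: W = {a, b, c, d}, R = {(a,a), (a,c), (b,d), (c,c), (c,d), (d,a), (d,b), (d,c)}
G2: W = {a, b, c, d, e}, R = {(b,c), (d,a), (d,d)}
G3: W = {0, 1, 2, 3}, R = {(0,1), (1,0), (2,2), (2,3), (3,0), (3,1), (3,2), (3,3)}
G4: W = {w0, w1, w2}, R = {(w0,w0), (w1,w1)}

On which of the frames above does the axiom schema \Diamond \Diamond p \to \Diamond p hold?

This is the axiom for transitivity; its first-order frame correspondent is \forall x \forall y \forall z (Rxy \wedge Ryz \to Rxz).
G1: fails — Rcd and Rdb but not Rcb.
G2: satisfies the condition.
G3: fails — R10 and R01 but not R11.
G4: satisfies the condition.
Valid on: G2, G4.

G2, G4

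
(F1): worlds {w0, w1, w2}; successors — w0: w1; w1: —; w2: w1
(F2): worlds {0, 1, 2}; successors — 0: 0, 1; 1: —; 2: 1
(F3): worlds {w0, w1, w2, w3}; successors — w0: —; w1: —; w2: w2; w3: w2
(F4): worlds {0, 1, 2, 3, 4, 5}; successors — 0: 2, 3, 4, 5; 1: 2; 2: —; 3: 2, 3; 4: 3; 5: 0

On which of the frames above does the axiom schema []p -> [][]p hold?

Frame correspondent (Sahlqvist): forall x forall y forall z (Rxy & Ryz -> Rxz) — i.e. transitivity.
(F1): holds.
(F2): holds.
(F3): holds.
(F4): fails — R43 and R32 but not R42.

(F1), (F2), (F3)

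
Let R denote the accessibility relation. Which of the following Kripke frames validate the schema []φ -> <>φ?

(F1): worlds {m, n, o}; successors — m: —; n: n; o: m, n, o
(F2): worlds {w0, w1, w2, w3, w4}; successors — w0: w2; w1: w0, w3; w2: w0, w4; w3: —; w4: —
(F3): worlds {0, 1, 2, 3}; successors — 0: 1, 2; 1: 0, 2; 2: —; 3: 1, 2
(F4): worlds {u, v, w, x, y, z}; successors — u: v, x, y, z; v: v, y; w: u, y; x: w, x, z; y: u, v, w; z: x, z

(F4)

The schema corresponds to seriality: forall x exists y Rxy.
(F1): fails — world m has no successor.
(F2): fails — world w3 has no successor.
(F3): fails — world 2 has no successor.
(F4): satisfies the condition.
Valid on: (F4).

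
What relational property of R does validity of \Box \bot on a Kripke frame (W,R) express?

emptiness of R

□⊥ is valid iff no world has any successor (otherwise □⊥ fails at any world with one).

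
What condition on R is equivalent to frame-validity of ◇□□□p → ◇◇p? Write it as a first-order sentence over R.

∀x ∀y (xRy → ∃w (yR³w ∧ xR²w))

This is a Sahlqvist (Geach-type) schema ◇^1□^3p → □^0◇^2p.
Minimal-valuation argument: fix x; take any y with xR^1y and any z with xR^0z. Set V(p) to the set of worlds R-reachable from y in exactly 3 steps. Then □^3p holds at y, so the antecedent holds at x; validity forces ◇^2p at z, giving a w with zR^2w and yR^3w.
First-order correspondent: ∀x ∀y (xRy → ∃w (yR³w ∧ xR²w)).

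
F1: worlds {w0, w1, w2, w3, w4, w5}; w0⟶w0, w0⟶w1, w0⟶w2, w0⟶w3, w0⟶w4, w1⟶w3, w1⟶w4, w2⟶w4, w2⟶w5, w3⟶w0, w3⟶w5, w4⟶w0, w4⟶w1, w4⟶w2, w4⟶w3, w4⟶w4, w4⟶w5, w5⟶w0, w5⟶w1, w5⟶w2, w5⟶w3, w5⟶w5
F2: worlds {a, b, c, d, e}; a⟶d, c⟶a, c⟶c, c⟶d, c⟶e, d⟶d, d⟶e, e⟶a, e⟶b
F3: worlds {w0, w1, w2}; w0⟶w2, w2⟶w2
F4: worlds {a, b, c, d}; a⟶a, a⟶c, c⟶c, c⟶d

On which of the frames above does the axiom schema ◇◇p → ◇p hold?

F3

The schema corresponds to transitivity: ∀x ∀y ∀z (Rxy ∧ Ryz → Rxz).
F1: fails — Rw1w3 and Rw3w5 but not Rw1w5.
F2: fails — Rea and Rad but not Red.
F3: satisfies the condition.
F4: fails — Rac and Rcd but not Rad.
Valid on: F3.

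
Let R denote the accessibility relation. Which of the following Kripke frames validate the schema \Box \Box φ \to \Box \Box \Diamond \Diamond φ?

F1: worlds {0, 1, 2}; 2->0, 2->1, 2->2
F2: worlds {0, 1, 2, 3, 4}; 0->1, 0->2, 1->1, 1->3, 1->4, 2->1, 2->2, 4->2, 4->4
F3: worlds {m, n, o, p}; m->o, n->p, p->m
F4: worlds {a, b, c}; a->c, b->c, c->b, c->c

F4

Frame correspondent (Sahlqvist): \forall x \forall z (x R^2 z \to \exists w (x R^2 w \wedge z R^2 w)) — i.e. a generalized confluence (Geach) condition.
F1: fails — 2R²0 but no w with 2R²w and 0R²w.
F2: fails — 0R²3 but no w with 0R²w and 3R²w.
F3: fails — nR²m but no w with nR²w and mR²w.
F4: ✓.
Valid on: F4.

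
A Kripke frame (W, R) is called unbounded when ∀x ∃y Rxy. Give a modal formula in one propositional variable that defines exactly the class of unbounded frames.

A defining formula is □p → ◇p (the D axiom).
Suppose □p→◇p is valid. At any x set V(p)=W. Then □p at x, so ◇p at x, so x has a successor.

□p → ◇p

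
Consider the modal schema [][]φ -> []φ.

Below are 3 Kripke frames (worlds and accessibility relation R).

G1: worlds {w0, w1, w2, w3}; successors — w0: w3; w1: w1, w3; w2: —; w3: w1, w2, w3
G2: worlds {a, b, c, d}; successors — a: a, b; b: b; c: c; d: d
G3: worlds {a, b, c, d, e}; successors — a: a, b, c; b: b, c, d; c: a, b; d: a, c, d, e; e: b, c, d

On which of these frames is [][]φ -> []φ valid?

G1, G2, G3

This is the axiom for density; its first-order frame correspondent is forall x forall y (Rxy -> exists z (Rxz & Rzy)).
G1: condition met.
G2: condition met.
G3: condition met.
Valid on: G1, G2, G3.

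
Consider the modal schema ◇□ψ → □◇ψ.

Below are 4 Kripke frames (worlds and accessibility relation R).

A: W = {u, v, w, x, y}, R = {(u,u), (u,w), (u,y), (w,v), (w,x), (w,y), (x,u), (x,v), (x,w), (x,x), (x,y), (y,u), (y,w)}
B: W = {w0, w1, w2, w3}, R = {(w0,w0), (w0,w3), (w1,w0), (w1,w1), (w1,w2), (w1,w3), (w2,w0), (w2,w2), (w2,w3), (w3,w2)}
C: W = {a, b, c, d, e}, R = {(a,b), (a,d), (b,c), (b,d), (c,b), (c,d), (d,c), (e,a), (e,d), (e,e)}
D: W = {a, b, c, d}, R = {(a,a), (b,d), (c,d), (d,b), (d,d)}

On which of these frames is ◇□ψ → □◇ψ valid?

The schema corresponds to convergence: ∀x ∀y ∀z (Rxy ∧ Rxz → ∃w (Ryw ∧ Rzw)).
A: fails — Ruw and Ruy but w and y have no common successor.
B: fails — Rw0w0 and Rw0w3 but w0 and w3 have no common successor.
C: fails — Rbc and Rbd but c and d have no common successor.
D: condition met.
Valid on: D.

D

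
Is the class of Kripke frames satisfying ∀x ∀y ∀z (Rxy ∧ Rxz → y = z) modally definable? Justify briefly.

Yes, by ◇r → □r

Yes: it is partial functionality, defined by the CD schema ◇r → □r.
Suppose ◇r→□r is valid. Take Rxy, Rxz and set V(r)={y}. Then ◇r at x, so □r at x, so r at z, i.e. z=y.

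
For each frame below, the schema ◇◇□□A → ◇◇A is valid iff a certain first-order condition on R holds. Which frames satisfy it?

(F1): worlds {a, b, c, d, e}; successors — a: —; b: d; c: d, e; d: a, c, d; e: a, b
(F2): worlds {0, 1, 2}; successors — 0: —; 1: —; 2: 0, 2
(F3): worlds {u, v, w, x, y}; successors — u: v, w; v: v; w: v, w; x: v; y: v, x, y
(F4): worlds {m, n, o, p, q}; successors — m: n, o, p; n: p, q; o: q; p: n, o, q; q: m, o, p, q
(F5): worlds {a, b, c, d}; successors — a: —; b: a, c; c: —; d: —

(F3), (F4), (F5)

Frame correspondent (Sahlqvist): ∀x ∀y (xR²y → ∃w (yR²w ∧ xR²w)) — i.e. a generalized confluence (Geach) condition.
(F1): fails — bR²a but no w with aR²w and bR²w.
(F2): fails — 2R²0 but no w with 0R²w and 2R²w.
(F3): holds.
(F4): holds.
(F5): holds.
Valid on: (F3), (F4), (F5).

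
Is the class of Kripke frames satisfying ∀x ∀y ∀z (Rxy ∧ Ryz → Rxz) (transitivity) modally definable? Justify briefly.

Yes — defined by □q → □□q

Yes: it is transitivity, defined by the 4 schema □q → □□q.
Suppose □q→□□q is valid. Take Rxy, Ryz and set V(q)={w : Rxw}. Then □q at x, so □□q at x, so □q at y, so q at z, i.e. Rxz.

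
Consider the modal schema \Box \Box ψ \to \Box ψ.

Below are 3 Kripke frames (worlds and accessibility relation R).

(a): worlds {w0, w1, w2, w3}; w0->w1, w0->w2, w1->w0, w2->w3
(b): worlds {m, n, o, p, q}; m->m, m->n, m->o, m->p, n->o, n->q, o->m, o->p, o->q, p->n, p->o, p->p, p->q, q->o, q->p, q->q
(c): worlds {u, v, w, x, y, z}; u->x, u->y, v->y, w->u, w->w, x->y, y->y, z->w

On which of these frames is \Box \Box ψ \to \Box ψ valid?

(b)

The schema corresponds to density: \forall x \forall y (Rxy \to \exists z (Rxz \wedge Rzy)).
(a): fails — Rw0w1 but no z with Rw0z and Rzw1.
(b): holds.
(c): fails — Rux but no t with Rut and Rtx.
Valid on: (b).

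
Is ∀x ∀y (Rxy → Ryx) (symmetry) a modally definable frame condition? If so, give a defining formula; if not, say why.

Yes: it is symmetry, defined by the B schema p → □◇p.
Suppose p→□◇p is valid. Take Rxy and set V(p)={x}. Then p at x, so □◇p at x, so ◇p at y, so some z with Ryz has p; z=x, i.e. Ryx.

Yes, by p → □◇p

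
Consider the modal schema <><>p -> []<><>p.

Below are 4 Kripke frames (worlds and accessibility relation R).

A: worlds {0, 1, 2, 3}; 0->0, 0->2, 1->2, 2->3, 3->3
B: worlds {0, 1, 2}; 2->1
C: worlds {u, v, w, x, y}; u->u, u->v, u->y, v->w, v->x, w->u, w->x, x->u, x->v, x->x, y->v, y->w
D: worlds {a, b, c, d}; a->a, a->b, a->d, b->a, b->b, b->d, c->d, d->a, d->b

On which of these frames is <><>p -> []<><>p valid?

The schema corresponds to a generalized confluence (Geach) condition: forall x forall y forall z ((x R^2 y & xRz) -> exists w (y = w & z R^2 w)).
A: fails — 0R²0, 0R2 but no w with 0=w and 2R²w.
B: holds.
C: fails — uR²v, uRy but no t with v=t and yR²t.
D: holds.
Valid on: B, D.

B, D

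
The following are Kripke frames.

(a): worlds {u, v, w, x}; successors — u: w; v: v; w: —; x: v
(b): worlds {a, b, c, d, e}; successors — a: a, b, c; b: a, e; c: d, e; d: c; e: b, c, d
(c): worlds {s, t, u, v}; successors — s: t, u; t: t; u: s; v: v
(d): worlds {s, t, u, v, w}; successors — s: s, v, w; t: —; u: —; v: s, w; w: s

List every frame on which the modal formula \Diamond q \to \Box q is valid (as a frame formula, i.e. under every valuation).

(a)

This is the axiom for partial functionality; its first-order frame correspondent is \forall x \forall y \forall z (Rxy \wedge Rxz \to y = z).
(a): satisfies the condition.
(b): fails — a sees both a and b.
(c): fails — s sees both t and u.
(d): fails — s sees both s and v.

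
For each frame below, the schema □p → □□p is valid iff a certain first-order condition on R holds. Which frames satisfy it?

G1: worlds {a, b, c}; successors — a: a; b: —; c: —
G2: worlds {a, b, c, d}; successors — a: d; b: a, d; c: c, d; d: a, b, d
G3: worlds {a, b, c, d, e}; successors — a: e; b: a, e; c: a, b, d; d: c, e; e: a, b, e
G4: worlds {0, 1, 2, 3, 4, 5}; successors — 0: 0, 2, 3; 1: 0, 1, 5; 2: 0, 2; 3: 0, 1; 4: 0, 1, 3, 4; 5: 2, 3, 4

Frame correspondent (Sahlqvist): ∀x ∀y ∀z (Rxy ∧ Ryz → Rxz) — i.e. transitivity.
G1: ✓.
G2: fails — Rcd and Rdb but not Rcb.
G3: fails — Rcd and Rdc but not Rcc.
G4: fails — R10 and R02 but not R12.
Valid on: G1.

G1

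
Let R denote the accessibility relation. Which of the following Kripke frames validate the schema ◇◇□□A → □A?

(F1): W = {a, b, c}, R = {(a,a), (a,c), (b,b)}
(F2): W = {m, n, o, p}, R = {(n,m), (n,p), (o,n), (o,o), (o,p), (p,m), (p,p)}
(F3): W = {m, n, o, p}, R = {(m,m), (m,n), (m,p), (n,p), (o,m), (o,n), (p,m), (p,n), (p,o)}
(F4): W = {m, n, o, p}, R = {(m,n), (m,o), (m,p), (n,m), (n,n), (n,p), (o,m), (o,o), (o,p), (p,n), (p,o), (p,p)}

Frame correspondent (Sahlqvist): ∀x ∀y ∀z ((xR²y ∧ xRz) → ∃w (yR²w ∧ z = w)) — i.e. a generalized confluence (Geach) condition.
(F1): fails — aR²c, aRa but no w with cR²w and a=w.
(F2): fails — nR²m, nRm but no w with mR²w and m=w.
(F3): fails — mR²n, mRp but no w with nR²w and p=w.
(F4): holds.
Valid on: (F4).

(F4)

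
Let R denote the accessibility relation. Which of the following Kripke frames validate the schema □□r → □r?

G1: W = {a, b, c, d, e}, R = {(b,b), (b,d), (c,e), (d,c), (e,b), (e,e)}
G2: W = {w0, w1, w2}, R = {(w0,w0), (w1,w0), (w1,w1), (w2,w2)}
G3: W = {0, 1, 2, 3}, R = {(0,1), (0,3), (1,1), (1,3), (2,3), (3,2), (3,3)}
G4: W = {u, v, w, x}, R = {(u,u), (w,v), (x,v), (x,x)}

Frame correspondent (Sahlqvist): ∀x ∀y (Rxy → ∃z (Rxz ∧ Rzy)) — i.e. density.
G1: fails — Rdc but no z with Rdz and Rzc.
G2: condition met.
G3: condition met.
G4: fails — Rwv but no z with Rwz and Rzv.
Valid on: G2, G3.

G2, G3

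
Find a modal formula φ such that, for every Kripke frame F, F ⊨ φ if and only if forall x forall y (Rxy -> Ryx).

q → □◇q

A defining formula is q → □◇q (the B axiom).
Suppose q→□◇q is valid. Take Rxy and set V(q)={x}. Then q at x, so □◇q at x, so ◇q at y, so some z with Ryz has q; z=x, i.e. Ryx.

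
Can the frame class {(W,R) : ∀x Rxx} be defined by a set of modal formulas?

Yes — defined by □q → q

The condition is reflexivity. A defining modal formula is □q → q.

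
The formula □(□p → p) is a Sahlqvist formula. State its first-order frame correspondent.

Shift-reflexivity

Suppose □(□p→p) is valid. Take Rxy and set V(p)={w : Ryw}. Then at y, □p holds; since □(□p→p) at x, □p→p at y, so p at y, i.e. Ryy.
The converse is a direct semantic check.
So the correspondent is shift-reflexivity.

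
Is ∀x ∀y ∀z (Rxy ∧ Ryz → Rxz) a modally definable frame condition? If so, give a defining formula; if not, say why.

Yes, by □q → □□q

The condition is transitivity. A defining modal formula is □q → □□q.
Suppose □q→□□q is valid. Take Rxy, Ryz and set V(q)={w : Rxw}. Then □q at x, so □□q at x, so □q at y, so q at z, i.e. Rxz.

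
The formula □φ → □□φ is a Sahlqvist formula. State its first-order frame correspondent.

transitivity: ∀x ∀y ∀z (Rxy ∧ Ryz → Rxz)

Suppose □φ→□□φ is valid. Take Rxy, Ryz and set V(φ)={w : Rxw}. Then □φ at x, so □□φ at x, so □φ at y, so φ at z, i.e. Rxz.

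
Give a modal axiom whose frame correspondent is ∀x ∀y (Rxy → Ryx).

This is symmetry; the standard corresponding axiom is B: ψ → □◇ψ.
Suppose ψ→□◇ψ is valid. Take Rxy and set V(ψ)={x}. Then ψ at x, so □◇ψ at x, so ◇ψ at y, so some z with Ryz has ψ; z=x, i.e. Ryx.

ψ → □◇ψ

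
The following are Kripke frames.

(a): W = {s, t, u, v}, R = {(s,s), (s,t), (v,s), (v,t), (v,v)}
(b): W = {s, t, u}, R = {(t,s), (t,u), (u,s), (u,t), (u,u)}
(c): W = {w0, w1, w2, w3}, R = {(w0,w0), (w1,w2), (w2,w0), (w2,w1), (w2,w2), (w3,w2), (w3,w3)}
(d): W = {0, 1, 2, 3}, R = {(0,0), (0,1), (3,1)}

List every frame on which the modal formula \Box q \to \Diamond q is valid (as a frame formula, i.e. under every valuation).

This is the axiom for seriality; its first-order frame correspondent is \forall x \exists y Rxy.
(a): fails — world t has no successor.
(b): fails — world s has no successor.
(c): ✓.
(d): fails — world 1 has no successor.

(c)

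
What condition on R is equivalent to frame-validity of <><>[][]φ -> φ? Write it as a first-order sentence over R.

This is a Sahlqvist (Geach-type) schema ◇^2□^2φ → □^0◇^0φ.
Minimal-valuation argument: fix x; take any y with xR^2y and any z with xR^0z. Set V(φ) to the set of worlds R-reachable from y in exactly 2 steps. Then □^2φ holds at y, so the antecedent holds at x; validity forces ◇^0φ at z, giving a w with zR^0w and yR^2w.
First-order correspondent: forall x forall y (x R^2 y -> exists w (y R^2 w & x = w)).

forall x forall y (x R^2 y -> exists w (y R^2 w & x = w))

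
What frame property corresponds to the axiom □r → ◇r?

Suppose □r→◇r is valid. At any x set V(r)=W. Then □r at x, so ◇r at x, so x has a successor.

Seriality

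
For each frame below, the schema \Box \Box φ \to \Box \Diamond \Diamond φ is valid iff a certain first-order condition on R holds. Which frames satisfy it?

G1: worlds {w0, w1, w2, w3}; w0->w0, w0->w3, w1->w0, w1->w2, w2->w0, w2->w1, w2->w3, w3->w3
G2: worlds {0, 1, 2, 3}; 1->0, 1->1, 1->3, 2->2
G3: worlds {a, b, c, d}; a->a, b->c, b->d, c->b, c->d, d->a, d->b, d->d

G1, G3

Frame correspondent (Sahlqvist): \forall x \forall z (xRz \to \exists w (x R^2 w \wedge z R^2 w)) — i.e. a generalized confluence (Geach) condition.
G1: ✓.
G2: fails — 1R0 but no w with 1R²w and 0R²w.
G3: ✓.
Valid on: G1, G3.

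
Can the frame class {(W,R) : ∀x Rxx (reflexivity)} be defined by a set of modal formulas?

The condition is reflexivity. A defining modal formula is □r → r.

Definable; □r → r defines it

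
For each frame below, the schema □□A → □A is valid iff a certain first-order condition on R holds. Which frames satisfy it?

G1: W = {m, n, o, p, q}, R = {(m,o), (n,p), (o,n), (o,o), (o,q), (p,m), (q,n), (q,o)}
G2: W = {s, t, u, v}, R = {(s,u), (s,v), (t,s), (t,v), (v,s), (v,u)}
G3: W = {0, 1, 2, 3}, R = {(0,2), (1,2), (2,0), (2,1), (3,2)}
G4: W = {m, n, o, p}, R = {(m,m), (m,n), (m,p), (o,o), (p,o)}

G4

This is the axiom for density; its first-order frame correspondent is ∀x ∀y (Rxy → ∃z (Rxz ∧ Rzy)).
G1: fails — Rpm but no z with Rpz and Rzm.
G2: fails — Rvs but no z with Rvz and Rzs.
G3: fails — R32 but no z with R3z and Rz2.
G4: condition met.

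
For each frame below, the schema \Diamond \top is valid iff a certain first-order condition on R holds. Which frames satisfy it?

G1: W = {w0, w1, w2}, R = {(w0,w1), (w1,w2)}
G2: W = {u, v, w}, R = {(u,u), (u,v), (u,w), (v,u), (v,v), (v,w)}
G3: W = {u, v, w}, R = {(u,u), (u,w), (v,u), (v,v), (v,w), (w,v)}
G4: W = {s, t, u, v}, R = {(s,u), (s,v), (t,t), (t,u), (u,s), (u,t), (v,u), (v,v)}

The schema corresponds to seriality: \forall x \exists y Rxy.
G1: fails — world w2 has no successor.
G2: fails — world w has no successor.
G3: holds.
G4: holds.
Valid on: G3, G4.

G3, G4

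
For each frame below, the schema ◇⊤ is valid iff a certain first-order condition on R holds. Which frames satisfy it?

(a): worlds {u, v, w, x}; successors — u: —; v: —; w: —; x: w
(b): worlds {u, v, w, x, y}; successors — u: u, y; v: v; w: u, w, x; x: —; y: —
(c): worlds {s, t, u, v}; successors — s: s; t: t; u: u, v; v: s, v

This is the axiom for seriality; its first-order frame correspondent is ∀x ∃y Rxy.
(a): fails — world u has no successor.
(b): fails — world x has no successor.
(c): condition met.
Valid on: (c).

(c)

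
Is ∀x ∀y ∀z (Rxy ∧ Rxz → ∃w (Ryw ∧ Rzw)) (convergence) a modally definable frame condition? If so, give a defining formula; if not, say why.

Definable; ◇□q → □◇q defines it

Yes: it is convergence, defined by the .2 schema ◇□q → □◇q.
Suppose ◇□q→□◇q is valid. Take Rxy, Rxz and set V(q)={w : Ryw}. Then □q at y so ◇□q at x, so □◇q at x, so ◇q at z, giving w with Rzw and Ryw.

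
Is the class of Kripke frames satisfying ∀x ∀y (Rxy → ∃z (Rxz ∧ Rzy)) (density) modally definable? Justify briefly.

Yes — defined by □□r → □r

Yes: it is density, defined by the C4 schema □□r → □r.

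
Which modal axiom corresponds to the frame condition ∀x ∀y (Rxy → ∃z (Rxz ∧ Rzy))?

A defining formula is □□p → □p (the C4 axiom).
Suppose □□p→□p is valid. Take Rxy and set V(p)={w : xR²w}. Then □□p at x, so □p at x, so p at y, i.e. ∃z(Rxz∧Rzy).

□□p → □p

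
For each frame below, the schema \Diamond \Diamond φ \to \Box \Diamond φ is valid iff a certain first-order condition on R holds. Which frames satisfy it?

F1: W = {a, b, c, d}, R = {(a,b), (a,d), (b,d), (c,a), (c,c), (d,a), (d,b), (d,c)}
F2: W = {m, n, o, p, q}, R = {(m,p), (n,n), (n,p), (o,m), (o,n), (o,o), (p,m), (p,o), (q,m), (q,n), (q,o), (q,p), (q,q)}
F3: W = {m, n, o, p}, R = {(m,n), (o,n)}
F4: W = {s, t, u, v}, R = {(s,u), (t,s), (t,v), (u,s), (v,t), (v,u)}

This is the axiom for a generalized confluence (Geach) condition; its first-order frame correspondent is \forall x \forall y \forall z ((x R^2 y \wedge xRz) \to \exists w (y = w \wedge zRw)).
F1: fails — aR²a, aRb but no w with a=w and bRw.
F2: fails — nR²m, nRn but no w with m=w and nRw.
F3: satisfies the condition.
F4: fails — tR²t, tRs but no w with t=w and sRw.
Valid on: F3.

F3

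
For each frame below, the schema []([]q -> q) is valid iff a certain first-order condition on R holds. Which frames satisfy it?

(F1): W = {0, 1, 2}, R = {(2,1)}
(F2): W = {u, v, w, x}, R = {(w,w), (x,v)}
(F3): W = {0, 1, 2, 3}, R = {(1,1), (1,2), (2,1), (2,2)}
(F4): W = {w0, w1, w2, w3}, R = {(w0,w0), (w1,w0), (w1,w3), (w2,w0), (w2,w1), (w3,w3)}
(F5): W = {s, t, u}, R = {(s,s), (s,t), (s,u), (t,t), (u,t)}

(F3)

Frame correspondent (Sahlqvist): forall x forall y (Rxy -> Ryy) — i.e. shift-reflexivity.
(F1): fails — R21 but not R11.
(F2): fails — Rxv but not Rvv.
(F3): ✓.
(F4): fails — Rw2w1 but not Rw1w1.
(F5): fails — Rsu but not Ruu.
Valid on: (F3).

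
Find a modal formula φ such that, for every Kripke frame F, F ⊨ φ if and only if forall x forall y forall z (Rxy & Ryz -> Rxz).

□ψ → □□ψ

This is transitivity; the standard corresponding axiom is 4: □ψ → □□ψ.
Suppose □ψ→□□ψ is valid. Take Rxy, Ryz and set V(ψ)={w : Rxw}. Then □ψ at x, so □□ψ at x, so □ψ at y, so ψ at z, i.e. Rxz.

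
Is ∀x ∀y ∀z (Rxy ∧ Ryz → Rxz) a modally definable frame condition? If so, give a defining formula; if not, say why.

Definable; □p → □□p defines it

This is a Sahlqvist condition; the 4 axiom □p → □□p defines it.
Suppose □p→□□p is valid. Take Rxy, Ryz and set V(p)={w : Rxw}. Then □p at x, so □□p at x, so □p at y, so p at z, i.e. Rxz.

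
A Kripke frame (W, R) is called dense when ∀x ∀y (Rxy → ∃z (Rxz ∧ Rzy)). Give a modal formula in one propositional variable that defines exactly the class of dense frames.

The condition is density. The C4 schema □□p → □p defines it.
Suppose □□p→□p is valid. Take Rxy and set V(p)={w : xR²w}. Then □□p at x, so □p at x, so p at y, i.e. ∃z(Rxz∧Rzy).

□□p → □p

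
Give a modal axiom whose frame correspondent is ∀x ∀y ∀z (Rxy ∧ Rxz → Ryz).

The condition is the Euclidean property. The 5 schema ◇ψ → □◇ψ defines it.
Suppose ◇ψ→□◇ψ is valid. Take Rxy, Rxz and set V(ψ)={y}. Then ◇ψ at x, so □◇ψ at x, so ◇ψ at z, so some w with Rzw has ψ; w=y, i.e. Rzy. By symmetry of the argument, Ryz.

◇ψ → □◇ψ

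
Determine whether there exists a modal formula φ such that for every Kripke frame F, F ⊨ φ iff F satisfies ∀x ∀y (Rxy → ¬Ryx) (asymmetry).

If a class were modally definable it would be closed under surjective bounded morphisms (Goldblatt–Thomason).
The 5-cycle (worlds a,b,c,d,e with a→b→c→d→e→a) is asymmetric. Mapping every world to a single reflexive point • is a surjective bounded morphism, and the reflexive point is not asymmetric (R•• but asymmetry requires ¬R••).
Hence asymmetry is not modally definable.

Not modally definable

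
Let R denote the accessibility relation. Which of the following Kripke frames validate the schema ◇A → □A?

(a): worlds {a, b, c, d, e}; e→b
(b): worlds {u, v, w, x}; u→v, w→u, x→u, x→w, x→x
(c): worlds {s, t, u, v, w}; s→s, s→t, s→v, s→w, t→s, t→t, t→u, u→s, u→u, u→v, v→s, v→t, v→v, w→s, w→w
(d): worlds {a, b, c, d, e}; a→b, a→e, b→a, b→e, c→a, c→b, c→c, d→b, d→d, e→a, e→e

This is the axiom for partial functionality; its first-order frame correspondent is ∀x ∀y ∀z (Rxy ∧ Rxz → y = z).
(a): holds.
(b): fails — x sees both u and w.
(c): fails — s sees both s and t.
(d): fails — a sees both b and e.
Valid on: (a).

(a)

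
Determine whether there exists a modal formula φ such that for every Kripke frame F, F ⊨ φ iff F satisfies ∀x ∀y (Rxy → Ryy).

Definable; □(□p → p) defines it

The condition is shift-reflexivity. A defining modal formula is □(□p → p).
Suppose □(□p→p) is valid. Take Rxy and set V(p)={w : Ryw}. Then at y, □p holds; since □(□p→p) at x, □p→p at y, so p at y, i.e. Ryy.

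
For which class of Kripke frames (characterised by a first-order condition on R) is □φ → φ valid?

Reflexivity

Suppose □φ→φ is valid. At any x set V(φ)={w : Rxw}. Then □φ holds at x, so φ holds at x, i.e. Rxx.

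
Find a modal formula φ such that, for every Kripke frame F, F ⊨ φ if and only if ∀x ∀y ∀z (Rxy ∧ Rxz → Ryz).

◇ψ → □◇ψ

A defining formula is ◇ψ → □◇ψ (the 5 axiom).
Suppose ◇ψ→□◇ψ is valid. Take Rxy, Rxz and set V(ψ)={y}. Then ◇ψ at x, so □◇ψ at x, so ◇ψ at z, so some w with Rzw has ψ; w=y, i.e. Rzy. By symmetry of the argument, Ryz.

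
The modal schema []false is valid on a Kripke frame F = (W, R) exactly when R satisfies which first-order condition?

emptiness of R

□⊥ is valid iff no world has any successor (otherwise □⊥ fails at any world with one).
Conversely, any frame satisfying forall x forall y ~Rxy validates the schema.
So the correspondent is emptiness of R.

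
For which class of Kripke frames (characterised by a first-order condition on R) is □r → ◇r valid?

seriality

Suppose □r→◇r is valid. At any x set V(r)=W. Then □r at x, so ◇r at x, so x has a successor.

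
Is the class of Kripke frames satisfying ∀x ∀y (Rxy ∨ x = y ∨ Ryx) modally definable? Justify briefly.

Not definable by any modal formula

If a class were modally definable it would be closed under disjoint unions (Goldblatt–Thomason).
Take 3 disjoint single-world reflexive frames: each is trivially connected, but their disjoint union has 3 worlds with no edge between distinct components, so it is not connected.
Hence connectedness of R is not modally definable.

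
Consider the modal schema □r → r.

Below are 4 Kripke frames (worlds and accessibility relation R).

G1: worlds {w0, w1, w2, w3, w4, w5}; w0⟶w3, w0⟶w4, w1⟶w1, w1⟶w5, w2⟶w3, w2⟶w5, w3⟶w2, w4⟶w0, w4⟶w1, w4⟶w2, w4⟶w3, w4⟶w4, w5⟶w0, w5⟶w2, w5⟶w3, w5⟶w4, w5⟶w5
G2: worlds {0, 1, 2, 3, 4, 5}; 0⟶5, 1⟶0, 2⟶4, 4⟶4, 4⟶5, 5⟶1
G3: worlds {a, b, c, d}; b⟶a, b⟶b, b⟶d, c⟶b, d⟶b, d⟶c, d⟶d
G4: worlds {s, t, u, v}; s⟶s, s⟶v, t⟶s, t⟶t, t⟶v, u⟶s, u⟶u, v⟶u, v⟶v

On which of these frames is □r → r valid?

G4

The schema corresponds to reflexivity: ∀x Rxx.
G1: fails — world w0 does not see itself.
G2: fails — world 0 does not see itself.
G3: fails — world a does not see itself.
G4: satisfies the condition.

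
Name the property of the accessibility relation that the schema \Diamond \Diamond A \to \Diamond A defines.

transitivity

Replacing A by ¬A and contraposing gives the equivalent schema □A → □□A.
Suppose □A→□□A is valid. Take Rxy, Ryz and set V(A)={w : Rxw}. Then □A at x, so □□A at x, so □A at y, so A at z, i.e. Rxz.
Conversely, on a frame with transitivity the schema holds at every world under every valuation.
So the correspondent is transitivity.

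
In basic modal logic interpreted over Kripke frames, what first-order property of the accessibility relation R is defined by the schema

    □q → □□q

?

transitivity: ∀x ∀y ∀z (Rxy ∧ Ryz → Rxz)

This is the 4 axiom.
Its frame correspondent is transitivity — ∀x ∀y ∀z (Rxy ∧ Ryz → Rxz).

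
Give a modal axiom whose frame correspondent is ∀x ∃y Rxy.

□q → ◇q

This is seriality; the standard corresponding axiom is D: □q → ◇q.
Suppose □q→◇q is valid. At any x set V(q)=W. Then □q at x, so ◇q at x, so x has a successor.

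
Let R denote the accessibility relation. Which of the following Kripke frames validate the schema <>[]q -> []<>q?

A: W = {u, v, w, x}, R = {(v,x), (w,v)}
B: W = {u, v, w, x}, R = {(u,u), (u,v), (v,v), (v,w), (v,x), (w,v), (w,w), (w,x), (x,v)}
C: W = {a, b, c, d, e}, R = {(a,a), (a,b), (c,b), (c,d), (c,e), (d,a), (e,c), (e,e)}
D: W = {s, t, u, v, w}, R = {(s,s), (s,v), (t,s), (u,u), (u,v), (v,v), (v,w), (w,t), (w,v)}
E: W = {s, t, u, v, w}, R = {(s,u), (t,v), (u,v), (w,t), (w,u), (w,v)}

B

The schema corresponds to convergence: forall x forall y forall z (Rxy & Rxz -> exists w (Ryw & Rzw)).
A: fails — Rvx and Rvx but x and x have no common successor.
B: holds.
C: fails — Rab and Rab but b and b have no common successor.
D: fails — Rwt and Rwv but t and v have no common successor.
E: fails — Rtv and Rtv but v and v have no common successor.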